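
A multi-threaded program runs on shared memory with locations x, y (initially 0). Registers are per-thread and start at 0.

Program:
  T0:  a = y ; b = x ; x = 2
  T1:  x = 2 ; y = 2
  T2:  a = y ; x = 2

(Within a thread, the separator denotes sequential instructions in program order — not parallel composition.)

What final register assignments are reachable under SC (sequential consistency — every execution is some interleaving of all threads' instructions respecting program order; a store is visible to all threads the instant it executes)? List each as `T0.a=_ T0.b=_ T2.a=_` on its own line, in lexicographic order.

T0.a=0 T0.b=0 T2.a=0
T0.a=0 T0.b=0 T2.a=2
T0.a=0 T0.b=2 T2.a=0
T0.a=0 T0.b=2 T2.a=2
T0.a=2 T0.b=2 T2.a=0
T0.a=2 T0.b=2 T2.a=2

outcome vector order: (T0.a,T0.b,T2.a)
|SC outcomes| = 6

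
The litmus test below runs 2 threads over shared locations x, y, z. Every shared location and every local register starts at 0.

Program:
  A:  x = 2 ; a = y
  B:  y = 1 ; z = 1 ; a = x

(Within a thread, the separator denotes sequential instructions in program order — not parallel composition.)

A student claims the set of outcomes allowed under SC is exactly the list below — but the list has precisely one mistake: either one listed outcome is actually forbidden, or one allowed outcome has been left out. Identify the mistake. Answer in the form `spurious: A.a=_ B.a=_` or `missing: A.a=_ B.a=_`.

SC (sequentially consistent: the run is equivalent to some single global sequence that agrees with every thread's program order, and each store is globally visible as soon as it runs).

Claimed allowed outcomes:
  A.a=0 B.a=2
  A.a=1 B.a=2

outcome vector order: (A.a,B.a)
SC (3): 02 10 12
SC∖claimed = {10}

missing: A.a=1 B.a=0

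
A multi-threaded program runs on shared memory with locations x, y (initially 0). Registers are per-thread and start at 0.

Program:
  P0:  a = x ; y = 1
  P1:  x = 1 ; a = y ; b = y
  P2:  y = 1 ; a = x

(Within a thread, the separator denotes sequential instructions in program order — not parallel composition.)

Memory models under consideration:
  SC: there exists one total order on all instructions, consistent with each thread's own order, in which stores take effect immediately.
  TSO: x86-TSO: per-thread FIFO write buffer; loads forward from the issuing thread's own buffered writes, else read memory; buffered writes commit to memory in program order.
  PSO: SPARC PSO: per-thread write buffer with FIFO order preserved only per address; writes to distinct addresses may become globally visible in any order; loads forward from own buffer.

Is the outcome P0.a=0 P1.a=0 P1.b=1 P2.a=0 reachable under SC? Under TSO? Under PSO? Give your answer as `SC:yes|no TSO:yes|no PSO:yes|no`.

SC:no TSO:yes PSO:yes

outcome vector order: (P0.a,P1.a,P1.b,P2.a)
SC: 8 outcomes — {(0,0,0,1) (0,0,1,1) (0,1,1,0) (0,1,1,1) (1,0,0,1) (1,0,1,1) (1,1,1,0) (1,1,1,1)}
TSO: 12 outcomes — {(0,0,0,0) (0,0,0,1) (0,0,1,0) (0,0,1,1) (0,1,1,0) (0,1,1,1) (1,0,0,0) (1,0,0,1) (1,0,1,0) (1,0,1,1) (1,1,1,0) (1,1,1,1)}
PSO: 12 outcomes — {(0,0,0,0) (0,0,0,1) (0,0,1,0) (0,0,1,1) (0,1,1,0) (0,1,1,1) (1,0,0,0) (1,0,0,1) (1,0,1,0) (1,0,1,1) (1,1,1,0) (1,1,1,1)}
target (0,0,1,0) ∈ {TSO,PSO}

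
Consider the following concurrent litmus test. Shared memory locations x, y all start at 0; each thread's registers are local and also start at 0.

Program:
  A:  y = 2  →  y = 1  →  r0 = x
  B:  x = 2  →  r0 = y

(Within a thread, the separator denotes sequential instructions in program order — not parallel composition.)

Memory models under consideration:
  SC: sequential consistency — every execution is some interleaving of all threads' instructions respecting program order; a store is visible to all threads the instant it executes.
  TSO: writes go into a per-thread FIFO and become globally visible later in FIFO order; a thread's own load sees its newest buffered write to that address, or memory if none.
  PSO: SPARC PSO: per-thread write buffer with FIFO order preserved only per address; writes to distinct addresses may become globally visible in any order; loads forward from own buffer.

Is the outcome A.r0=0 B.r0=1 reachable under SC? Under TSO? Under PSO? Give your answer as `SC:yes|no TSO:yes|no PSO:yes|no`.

SC:yes TSO:yes PSO:yes

outcome vector order: (A.r0,B.r0)
[SC] allowed = {0/1; 2/0; 2/1; 2/2}
[TSO] allowed = {0/0; 0/1; 0/2; 2/0; 2/1; 2/2}
[PSO] allowed = {0/0; 0/1; 0/2; 2/0; 2/1; 2/2}
target 0/1 ∈ {SC,TSO,PSO}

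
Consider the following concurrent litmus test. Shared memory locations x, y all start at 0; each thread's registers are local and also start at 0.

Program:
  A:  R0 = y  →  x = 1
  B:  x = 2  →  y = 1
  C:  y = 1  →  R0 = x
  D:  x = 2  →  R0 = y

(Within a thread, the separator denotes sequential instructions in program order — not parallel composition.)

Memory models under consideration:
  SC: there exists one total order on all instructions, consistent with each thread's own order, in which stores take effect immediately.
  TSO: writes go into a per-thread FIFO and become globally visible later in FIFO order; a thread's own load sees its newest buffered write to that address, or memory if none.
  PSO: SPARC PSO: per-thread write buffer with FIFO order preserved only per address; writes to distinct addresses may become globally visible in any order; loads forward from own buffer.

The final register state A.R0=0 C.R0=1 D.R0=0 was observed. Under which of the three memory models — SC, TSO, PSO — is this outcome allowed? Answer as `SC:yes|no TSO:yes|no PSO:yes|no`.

SC:yes TSO:yes PSO:yes

outcome vector order: (A.R0,C.R0,D.R0)
under SC → (0,0,1) (0,1,0) (0,1,1) (0,2,0) (0,2,1) (1,0,1) (1,1,0) (1,1,1) (1,2,0) (1,2,1)
under TSO → (0,0,0) (0,0,1) (0,1,0) (0,1,1) (0,2,0) (0,2,1) (1,0,0) (1,0,1) (1,1,0) (1,1,1) (1,2,0) (1,2,1)
under PSO → (0,0,0) (0,0,1) (0,1,0) (0,1,1) (0,2,0) (0,2,1) (1,0,0) (1,0,1) (1,1,0) (1,1,1) (1,2,0) (1,2,1)
target (0,1,0) ∈ {SC,TSO,PSO}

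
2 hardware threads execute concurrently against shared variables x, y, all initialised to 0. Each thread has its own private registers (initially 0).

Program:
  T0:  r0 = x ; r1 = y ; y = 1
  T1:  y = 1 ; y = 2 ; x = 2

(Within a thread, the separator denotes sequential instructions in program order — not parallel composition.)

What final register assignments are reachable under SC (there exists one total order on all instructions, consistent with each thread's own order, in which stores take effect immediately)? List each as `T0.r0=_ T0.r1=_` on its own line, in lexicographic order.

T0.r0=0 T0.r1=0
T0.r0=0 T0.r1=1
T0.r0=0 T0.r1=2
T0.r0=2 T0.r1=2

outcome vector order: (T0.r0,T0.r1)
|SC outcomes| = 4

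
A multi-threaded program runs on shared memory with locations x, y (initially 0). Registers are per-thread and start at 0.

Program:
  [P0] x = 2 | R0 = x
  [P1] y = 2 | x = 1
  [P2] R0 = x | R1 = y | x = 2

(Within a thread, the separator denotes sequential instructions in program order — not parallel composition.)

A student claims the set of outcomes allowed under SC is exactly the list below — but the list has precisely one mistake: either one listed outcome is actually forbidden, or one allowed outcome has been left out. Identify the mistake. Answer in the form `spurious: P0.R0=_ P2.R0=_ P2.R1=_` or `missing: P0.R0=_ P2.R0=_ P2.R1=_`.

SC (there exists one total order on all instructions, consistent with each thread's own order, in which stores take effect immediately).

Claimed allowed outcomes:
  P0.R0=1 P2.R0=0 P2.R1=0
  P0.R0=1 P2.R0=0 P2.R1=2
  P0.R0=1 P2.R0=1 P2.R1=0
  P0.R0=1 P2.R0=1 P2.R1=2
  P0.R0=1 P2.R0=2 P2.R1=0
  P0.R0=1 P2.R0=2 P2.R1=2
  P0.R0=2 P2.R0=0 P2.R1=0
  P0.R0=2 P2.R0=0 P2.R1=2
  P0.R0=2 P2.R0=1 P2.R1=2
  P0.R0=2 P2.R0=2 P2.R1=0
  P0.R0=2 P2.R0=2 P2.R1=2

spurious: P0.R0=1 P2.R0=1 P2.R1=0

outcome vector order: (P0.R0,P2.R0,P2.R1)
SC: 10 outcomes — {(1,0,0); (1,0,2); (1,1,2); (1,2,0); (1,2,2); (2,0,0); (2,0,2); (2,1,2); (2,2,0); (2,2,2)}
claimed∖SC = {(1,1,0)}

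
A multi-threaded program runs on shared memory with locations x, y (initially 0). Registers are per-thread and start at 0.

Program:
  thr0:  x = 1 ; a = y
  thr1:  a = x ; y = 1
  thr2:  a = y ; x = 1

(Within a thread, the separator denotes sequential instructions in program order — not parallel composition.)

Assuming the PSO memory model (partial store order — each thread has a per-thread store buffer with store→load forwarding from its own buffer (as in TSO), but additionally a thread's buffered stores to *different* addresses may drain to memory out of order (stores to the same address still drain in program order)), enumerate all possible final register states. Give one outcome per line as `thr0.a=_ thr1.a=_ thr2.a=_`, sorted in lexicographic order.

thr0.a=0 thr1.a=0 thr2.a=0
thr0.a=0 thr1.a=0 thr2.a=1
thr0.a=0 thr1.a=1 thr2.a=0
thr0.a=0 thr1.a=1 thr2.a=1
thr0.a=1 thr1.a=0 thr2.a=0
thr0.a=1 thr1.a=0 thr2.a=1
thr0.a=1 thr1.a=1 thr2.a=0
thr0.a=1 thr1.a=1 thr2.a=1

outcome vector order: (thr0.a,thr1.a,thr2.a)
|PSO outcomes| = 8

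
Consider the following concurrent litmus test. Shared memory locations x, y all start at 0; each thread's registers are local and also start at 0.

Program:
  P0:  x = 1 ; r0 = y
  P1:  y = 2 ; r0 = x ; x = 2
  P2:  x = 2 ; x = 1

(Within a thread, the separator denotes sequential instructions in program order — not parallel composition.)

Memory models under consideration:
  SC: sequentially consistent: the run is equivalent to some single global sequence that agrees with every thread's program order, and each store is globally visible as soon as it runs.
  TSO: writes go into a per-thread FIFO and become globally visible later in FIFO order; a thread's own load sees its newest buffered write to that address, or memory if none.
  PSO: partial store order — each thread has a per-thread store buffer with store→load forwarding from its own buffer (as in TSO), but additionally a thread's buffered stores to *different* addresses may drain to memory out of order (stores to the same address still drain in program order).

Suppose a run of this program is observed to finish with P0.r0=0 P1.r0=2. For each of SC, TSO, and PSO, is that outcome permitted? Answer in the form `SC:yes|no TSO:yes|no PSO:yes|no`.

outcome vector order: (P0.r0,P1.r0)
under SC → (0,1); (0,2); (2,0); (2,1); (2,2)
under TSO → (0,0); (0,1); (0,2); (2,0); (2,1); (2,2)
under PSO → (0,0); (0,1); (0,2); (2,0); (2,1); (2,2)
target (0,2) ∈ {SC,TSO,PSO}

SC:yes TSO:yes PSO:yes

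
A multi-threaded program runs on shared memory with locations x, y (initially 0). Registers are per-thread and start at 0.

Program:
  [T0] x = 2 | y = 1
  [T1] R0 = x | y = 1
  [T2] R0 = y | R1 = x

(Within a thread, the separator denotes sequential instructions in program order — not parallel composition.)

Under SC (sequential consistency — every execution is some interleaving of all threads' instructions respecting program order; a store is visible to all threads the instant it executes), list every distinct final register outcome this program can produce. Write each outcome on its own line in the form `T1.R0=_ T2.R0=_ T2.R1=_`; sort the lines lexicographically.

outcome vector order: (T1.R0,T2.R0,T2.R1)
|SC outcomes| = 7

T1.R0=0 T2.R0=0 T2.R1=0
T1.R0=0 T2.R0=0 T2.R1=2
T1.R0=0 T2.R0=1 T2.R1=0
T1.R0=0 T2.R0=1 T2.R1=2
T1.R0=2 T2.R0=0 T2.R1=0
T1.R0=2 T2.R0=0 T2.R1=2
T1.R0=2 T2.R0=1 T2.R1=2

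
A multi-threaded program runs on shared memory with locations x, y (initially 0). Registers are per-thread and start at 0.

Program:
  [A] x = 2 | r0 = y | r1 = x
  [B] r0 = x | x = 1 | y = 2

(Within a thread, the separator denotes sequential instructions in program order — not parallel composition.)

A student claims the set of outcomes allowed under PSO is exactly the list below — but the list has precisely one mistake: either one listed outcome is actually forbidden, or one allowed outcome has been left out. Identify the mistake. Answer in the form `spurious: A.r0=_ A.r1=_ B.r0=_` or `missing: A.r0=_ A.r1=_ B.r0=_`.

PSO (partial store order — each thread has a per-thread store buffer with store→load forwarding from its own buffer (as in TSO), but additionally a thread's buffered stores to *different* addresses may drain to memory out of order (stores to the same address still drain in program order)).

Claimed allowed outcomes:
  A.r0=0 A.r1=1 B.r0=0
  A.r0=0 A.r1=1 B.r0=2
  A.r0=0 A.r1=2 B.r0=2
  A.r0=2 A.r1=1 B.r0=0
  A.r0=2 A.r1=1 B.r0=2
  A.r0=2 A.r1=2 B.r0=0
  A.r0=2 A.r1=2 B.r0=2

missing: A.r0=0 A.r1=2 B.r0=0

outcome vector order: (A.r0,A.r1,B.r0)
PSO: 8 outcomes — {0/1/0, 0/1/2, 0/2/0, 0/2/2, 2/1/0, 2/1/2, 2/2/0, 2/2/2}
PSO∖claimed = {0/2/0}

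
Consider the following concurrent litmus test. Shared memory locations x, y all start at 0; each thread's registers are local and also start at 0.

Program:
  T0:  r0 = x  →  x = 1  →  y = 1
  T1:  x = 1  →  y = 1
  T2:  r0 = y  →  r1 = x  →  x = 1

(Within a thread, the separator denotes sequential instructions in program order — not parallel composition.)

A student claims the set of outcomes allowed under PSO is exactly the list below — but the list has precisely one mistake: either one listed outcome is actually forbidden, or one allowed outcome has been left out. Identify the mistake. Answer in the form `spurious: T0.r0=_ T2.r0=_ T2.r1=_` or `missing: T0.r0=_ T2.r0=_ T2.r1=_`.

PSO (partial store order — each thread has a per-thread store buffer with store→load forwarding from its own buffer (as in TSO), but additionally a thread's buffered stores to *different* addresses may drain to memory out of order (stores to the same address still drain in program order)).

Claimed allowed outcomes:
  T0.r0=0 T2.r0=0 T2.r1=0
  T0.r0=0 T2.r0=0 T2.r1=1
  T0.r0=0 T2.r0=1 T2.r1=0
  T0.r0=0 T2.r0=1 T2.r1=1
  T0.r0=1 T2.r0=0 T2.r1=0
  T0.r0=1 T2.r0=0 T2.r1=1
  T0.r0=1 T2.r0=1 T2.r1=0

missing: T0.r0=1 T2.r0=1 T2.r1=1

outcome vector order: (T0.r0,T2.r0,T2.r1)
PSO: 8 outcomes — {0/0/0, 0/0/1, 0/1/0, 0/1/1, 1/0/0, 1/0/1, 1/1/0, 1/1/1}
PSO∖claimed = {1/1/1}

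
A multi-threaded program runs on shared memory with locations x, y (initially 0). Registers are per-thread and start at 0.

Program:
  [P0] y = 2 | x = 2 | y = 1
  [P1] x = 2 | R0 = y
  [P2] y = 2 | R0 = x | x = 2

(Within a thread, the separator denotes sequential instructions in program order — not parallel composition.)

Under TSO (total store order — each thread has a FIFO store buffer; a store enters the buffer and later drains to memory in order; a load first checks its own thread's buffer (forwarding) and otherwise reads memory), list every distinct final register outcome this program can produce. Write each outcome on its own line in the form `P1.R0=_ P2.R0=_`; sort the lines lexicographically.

P1.R0=0 P2.R0=0
P1.R0=0 P2.R0=2
P1.R0=1 P2.R0=0
P1.R0=1 P2.R0=2
P1.R0=2 P2.R0=0
P1.R0=2 P2.R0=2

outcome vector order: (P1.R0,P2.R0)
|TSO outcomes| = 6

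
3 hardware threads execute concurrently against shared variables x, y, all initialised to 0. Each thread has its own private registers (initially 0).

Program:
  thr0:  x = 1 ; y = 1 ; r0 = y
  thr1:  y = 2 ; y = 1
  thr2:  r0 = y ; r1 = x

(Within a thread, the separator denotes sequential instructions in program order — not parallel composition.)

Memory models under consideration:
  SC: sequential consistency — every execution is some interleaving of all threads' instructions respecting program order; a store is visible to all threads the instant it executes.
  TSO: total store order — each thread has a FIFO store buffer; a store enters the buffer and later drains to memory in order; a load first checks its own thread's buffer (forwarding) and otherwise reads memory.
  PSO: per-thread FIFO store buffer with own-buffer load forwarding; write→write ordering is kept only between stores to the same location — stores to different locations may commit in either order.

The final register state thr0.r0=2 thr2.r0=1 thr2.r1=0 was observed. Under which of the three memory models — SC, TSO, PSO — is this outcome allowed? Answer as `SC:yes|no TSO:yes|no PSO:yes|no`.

outcome vector order: (thr0.r0,thr2.r0,thr2.r1)
under SC → (1,0,0); (1,0,1); (1,1,0); (1,1,1); (1,2,0); (1,2,1); (2,0,0); (2,0,1); (2,1,1); (2,2,1)
under TSO → (1,0,0); (1,0,1); (1,1,0); (1,1,1); (1,2,0); (1,2,1); (2,0,0); (2,0,1); (2,1,1); (2,2,1)
under PSO → (1,0,0); (1,0,1); (1,1,0); (1,1,1); (1,2,0); (1,2,1); (2,0,0); (2,0,1); (2,1,0); (2,1,1); (2,2,0); (2,2,1)
target (2,1,0) ∈ {PSO}

SC:no TSO:no PSO:yes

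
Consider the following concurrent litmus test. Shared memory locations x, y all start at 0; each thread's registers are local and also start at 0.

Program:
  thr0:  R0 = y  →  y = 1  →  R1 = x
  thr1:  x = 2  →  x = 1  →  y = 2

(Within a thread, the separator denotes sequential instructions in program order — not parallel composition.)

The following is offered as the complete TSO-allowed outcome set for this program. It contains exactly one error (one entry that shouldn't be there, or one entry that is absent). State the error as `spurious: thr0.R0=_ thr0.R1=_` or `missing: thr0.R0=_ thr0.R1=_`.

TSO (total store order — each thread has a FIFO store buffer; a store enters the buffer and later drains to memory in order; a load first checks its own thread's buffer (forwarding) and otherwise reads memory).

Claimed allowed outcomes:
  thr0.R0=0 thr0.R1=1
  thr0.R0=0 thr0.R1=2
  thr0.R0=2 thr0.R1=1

missing: thr0.R0=0 thr0.R1=0

outcome vector order: (thr0.R0,thr0.R1)
under TSO → <0 0>, <0 1>, <0 2>, <2 1>
TSO∖claimed = {<0 0>}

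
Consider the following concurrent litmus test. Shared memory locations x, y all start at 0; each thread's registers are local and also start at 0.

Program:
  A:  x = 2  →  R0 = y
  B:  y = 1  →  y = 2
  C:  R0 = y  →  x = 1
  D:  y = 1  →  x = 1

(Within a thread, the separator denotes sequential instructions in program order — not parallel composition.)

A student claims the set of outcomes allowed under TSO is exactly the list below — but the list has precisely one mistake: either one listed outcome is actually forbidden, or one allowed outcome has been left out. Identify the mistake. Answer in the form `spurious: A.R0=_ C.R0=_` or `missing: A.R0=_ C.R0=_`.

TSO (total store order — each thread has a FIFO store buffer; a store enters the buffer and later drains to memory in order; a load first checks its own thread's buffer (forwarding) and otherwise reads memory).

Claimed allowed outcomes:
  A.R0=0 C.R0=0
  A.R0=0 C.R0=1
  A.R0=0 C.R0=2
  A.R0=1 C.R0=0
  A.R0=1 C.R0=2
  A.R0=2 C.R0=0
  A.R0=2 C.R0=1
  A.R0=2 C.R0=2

outcome vector order: (A.R0,C.R0)
TSO: 9 outcomes — {<0 0>, <0 1>, <0 2>, <1 0>, <1 1>, <1 2>, <2 0>, <2 1>, <2 2>}
TSO∖claimed = {<1 1>}

missing: A.R0=1 C.R0=1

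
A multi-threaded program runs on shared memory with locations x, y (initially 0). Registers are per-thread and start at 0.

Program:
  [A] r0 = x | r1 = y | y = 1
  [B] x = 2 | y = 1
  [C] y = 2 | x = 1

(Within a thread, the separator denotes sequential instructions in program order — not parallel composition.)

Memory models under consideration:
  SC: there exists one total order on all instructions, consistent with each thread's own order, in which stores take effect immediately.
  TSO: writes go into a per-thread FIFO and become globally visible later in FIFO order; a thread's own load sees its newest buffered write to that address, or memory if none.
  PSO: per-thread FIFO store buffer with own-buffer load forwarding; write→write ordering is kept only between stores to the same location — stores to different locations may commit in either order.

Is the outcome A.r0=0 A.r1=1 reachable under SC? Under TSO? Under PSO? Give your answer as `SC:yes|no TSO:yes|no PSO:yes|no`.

outcome vector order: (A.r0,A.r1)
SC (8): 0/0, 0/1, 0/2, 1/1, 1/2, 2/0, 2/1, 2/2
TSO (8): 0/0, 0/1, 0/2, 1/1, 1/2, 2/0, 2/1, 2/2
PSO (9): 0/0, 0/1, 0/2, 1/0, 1/1, 1/2, 2/0, 2/1, 2/2
target 0/1 ∈ {SC,TSO,PSO}

SC:yes TSO:yes PSO:yes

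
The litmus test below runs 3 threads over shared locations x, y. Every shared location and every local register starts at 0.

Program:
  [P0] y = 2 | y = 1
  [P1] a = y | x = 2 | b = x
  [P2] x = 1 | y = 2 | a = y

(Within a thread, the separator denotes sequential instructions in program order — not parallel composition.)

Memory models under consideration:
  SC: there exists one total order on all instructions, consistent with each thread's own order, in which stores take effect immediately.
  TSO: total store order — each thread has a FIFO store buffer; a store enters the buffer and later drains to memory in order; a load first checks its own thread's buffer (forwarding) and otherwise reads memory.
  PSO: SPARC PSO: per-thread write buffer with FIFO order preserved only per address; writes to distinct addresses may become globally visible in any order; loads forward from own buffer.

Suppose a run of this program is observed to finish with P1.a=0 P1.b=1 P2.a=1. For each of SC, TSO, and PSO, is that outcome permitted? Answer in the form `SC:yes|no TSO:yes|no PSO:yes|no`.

SC:yes TSO:yes PSO:yes

outcome vector order: (P1.a,P1.b,P2.a)
SC: 11 outcomes — {0/1/1 0/1/2 0/2/1 0/2/2 1/1/2 1/2/1 1/2/2 2/1/1 2/1/2 2/2/1 2/2/2}
TSO: 11 outcomes — {0/1/1 0/1/2 0/2/1 0/2/2 1/1/2 1/2/1 1/2/2 2/1/1 2/1/2 2/2/1 2/2/2}
PSO: 12 outcomes — {0/1/1 0/1/2 0/2/1 0/2/2 1/1/1 1/1/2 1/2/1 1/2/2 2/1/1 2/1/2 2/2/1 2/2/2}
target 0/1/1 ∈ {SC,TSO,PSO}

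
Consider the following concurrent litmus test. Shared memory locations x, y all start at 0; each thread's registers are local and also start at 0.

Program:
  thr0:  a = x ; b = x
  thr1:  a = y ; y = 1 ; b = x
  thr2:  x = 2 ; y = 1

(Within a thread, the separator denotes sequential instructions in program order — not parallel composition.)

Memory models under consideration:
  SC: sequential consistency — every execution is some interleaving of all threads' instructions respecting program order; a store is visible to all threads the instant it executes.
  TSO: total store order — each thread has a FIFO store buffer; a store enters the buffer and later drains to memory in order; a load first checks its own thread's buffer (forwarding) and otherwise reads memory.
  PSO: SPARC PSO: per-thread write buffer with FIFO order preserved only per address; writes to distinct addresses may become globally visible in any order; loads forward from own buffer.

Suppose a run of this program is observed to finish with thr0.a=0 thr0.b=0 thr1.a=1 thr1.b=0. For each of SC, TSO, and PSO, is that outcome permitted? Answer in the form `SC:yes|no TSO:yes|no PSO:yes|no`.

outcome vector order: (thr0.a,thr0.b,thr1.a,thr1.b)
under SC → (0,0,0,0); (0,0,0,2); (0,0,1,2); (0,2,0,0); (0,2,0,2); (0,2,1,2); (2,2,0,0); (2,2,0,2); (2,2,1,2)
under TSO → (0,0,0,0); (0,0,0,2); (0,0,1,2); (0,2,0,0); (0,2,0,2); (0,2,1,2); (2,2,0,0); (2,2,0,2); (2,2,1,2)
under PSO → (0,0,0,0); (0,0,0,2); (0,0,1,0); (0,0,1,2); (0,2,0,0); (0,2,0,2); (0,2,1,0); (0,2,1,2); (2,2,0,0); (2,2,0,2); (2,2,1,0); (2,2,1,2)
target (0,0,1,0) ∈ {PSO}

SC:no TSO:no PSO:yes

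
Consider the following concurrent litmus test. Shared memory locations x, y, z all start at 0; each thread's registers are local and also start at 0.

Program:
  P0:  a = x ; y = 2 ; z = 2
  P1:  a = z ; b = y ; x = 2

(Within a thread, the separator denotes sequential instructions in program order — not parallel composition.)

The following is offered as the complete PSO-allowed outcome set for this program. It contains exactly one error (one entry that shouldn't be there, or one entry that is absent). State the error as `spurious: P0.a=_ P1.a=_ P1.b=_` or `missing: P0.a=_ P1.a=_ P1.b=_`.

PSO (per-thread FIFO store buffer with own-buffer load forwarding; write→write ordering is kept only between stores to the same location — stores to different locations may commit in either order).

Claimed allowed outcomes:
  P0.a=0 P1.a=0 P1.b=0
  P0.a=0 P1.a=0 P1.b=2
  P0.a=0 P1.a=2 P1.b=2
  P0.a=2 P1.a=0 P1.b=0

outcome vector order: (P0.a,P1.a,P1.b)
[PSO] allowed = {<0 0 0>; <0 0 2>; <0 2 0>; <0 2 2>; <2 0 0>}
PSO∖claimed = {<0 2 0>}

missing: P0.a=0 P1.a=2 P1.b=0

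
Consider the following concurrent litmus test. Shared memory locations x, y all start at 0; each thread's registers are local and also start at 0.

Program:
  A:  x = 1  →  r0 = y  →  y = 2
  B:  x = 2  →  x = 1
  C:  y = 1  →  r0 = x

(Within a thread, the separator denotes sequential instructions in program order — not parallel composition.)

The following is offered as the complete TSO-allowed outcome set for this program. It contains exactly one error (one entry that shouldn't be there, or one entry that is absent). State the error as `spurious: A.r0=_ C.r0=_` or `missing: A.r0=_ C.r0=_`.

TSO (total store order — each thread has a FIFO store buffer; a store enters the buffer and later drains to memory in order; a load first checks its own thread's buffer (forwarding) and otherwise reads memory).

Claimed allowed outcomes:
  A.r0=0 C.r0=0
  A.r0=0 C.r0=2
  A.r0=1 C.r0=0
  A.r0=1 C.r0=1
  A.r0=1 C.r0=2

outcome vector order: (A.r0,C.r0)
[TSO] allowed = {(0,0); (0,1); (0,2); (1,0); (1,1); (1,2)}
TSO∖claimed = {(0,1)}

missing: A.r0=0 C.r0=1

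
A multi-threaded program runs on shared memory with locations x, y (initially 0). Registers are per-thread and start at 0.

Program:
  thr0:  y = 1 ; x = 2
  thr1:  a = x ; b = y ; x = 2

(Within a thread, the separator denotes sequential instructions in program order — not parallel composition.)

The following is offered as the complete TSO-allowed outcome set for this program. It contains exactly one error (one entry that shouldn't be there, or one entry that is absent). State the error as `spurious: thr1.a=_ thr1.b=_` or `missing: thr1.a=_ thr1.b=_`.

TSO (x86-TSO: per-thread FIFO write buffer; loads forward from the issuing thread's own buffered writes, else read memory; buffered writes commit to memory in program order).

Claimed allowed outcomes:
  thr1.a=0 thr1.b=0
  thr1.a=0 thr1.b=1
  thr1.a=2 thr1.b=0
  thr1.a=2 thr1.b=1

outcome vector order: (thr1.a,thr1.b)
TSO: 3 outcomes — {0/0 0/1 2/1}
claimed∖TSO = {2/0}

spurious: thr1.a=2 thr1.b=0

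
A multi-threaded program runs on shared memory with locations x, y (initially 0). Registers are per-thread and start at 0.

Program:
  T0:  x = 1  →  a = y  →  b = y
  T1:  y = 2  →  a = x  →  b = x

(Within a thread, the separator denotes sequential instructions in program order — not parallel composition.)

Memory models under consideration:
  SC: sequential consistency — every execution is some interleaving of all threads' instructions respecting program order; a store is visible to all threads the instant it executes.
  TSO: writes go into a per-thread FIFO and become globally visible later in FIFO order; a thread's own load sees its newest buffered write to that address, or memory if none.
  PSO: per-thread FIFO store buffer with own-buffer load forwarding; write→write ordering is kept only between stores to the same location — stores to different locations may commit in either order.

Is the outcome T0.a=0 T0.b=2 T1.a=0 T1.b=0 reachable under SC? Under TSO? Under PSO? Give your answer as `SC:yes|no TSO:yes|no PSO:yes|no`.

outcome vector order: (T0.a,T0.b,T1.a,T1.b)
SC (5): (0,0,1,1) (0,2,1,1) (2,2,0,0) (2,2,0,1) (2,2,1,1)
TSO (9): (0,0,0,0) (0,0,0,1) (0,0,1,1) (0,2,0,0) (0,2,0,1) (0,2,1,1) (2,2,0,0) (2,2,0,1) (2,2,1,1)
PSO (9): (0,0,0,0) (0,0,0,1) (0,0,1,1) (0,2,0,0) (0,2,0,1) (0,2,1,1) (2,2,0,0) (2,2,0,1) (2,2,1,1)
target (0,2,0,0) ∈ {TSO,PSO}

SC:no TSO:yes PSO:yes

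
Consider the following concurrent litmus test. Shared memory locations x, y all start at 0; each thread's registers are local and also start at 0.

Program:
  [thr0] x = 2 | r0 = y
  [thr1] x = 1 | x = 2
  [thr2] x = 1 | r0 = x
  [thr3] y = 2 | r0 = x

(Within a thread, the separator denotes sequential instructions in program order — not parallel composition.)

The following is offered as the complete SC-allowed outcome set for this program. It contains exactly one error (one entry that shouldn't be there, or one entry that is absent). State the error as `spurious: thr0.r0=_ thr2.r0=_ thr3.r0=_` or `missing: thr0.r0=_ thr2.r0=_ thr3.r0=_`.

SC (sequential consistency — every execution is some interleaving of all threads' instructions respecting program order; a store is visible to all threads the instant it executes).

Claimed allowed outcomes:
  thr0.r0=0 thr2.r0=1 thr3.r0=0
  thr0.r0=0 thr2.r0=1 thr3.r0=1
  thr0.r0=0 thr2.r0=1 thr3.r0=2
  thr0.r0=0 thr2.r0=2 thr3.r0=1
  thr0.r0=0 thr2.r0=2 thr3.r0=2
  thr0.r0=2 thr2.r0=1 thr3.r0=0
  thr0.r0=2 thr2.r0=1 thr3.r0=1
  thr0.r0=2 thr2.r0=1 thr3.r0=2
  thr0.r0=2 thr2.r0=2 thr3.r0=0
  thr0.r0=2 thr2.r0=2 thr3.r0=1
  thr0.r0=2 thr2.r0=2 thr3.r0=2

spurious: thr0.r0=0 thr2.r0=1 thr3.r0=0

outcome vector order: (thr0.r0,thr2.r0,thr3.r0)
[SC] allowed = {<0 1 1>, <0 1 2>, <0 2 1>, <0 2 2>, <2 1 0>, <2 1 1>, <2 1 2>, <2 2 0>, <2 2 1>, <2 2 2>}
claimed∖SC = {<0 1 0>}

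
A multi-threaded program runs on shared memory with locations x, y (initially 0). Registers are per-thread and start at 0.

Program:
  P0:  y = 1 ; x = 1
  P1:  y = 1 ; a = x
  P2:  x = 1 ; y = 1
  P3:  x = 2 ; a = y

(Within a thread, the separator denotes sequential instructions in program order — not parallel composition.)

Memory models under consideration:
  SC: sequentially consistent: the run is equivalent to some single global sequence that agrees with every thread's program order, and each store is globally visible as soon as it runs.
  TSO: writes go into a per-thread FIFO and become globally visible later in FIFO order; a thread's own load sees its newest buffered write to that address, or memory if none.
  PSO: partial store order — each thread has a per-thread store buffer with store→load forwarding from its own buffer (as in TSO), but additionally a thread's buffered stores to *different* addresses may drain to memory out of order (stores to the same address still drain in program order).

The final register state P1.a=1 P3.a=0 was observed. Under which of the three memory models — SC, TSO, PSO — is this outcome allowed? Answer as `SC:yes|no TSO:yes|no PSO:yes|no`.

SC:yes TSO:yes PSO:yes

outcome vector order: (P1.a,P3.a)
[SC] allowed = {0/1; 1/0; 1/1; 2/0; 2/1}
[TSO] allowed = {0/0; 0/1; 1/0; 1/1; 2/0; 2/1}
[PSO] allowed = {0/0; 0/1; 1/0; 1/1; 2/0; 2/1}
target 1/0 ∈ {SC,TSO,PSO}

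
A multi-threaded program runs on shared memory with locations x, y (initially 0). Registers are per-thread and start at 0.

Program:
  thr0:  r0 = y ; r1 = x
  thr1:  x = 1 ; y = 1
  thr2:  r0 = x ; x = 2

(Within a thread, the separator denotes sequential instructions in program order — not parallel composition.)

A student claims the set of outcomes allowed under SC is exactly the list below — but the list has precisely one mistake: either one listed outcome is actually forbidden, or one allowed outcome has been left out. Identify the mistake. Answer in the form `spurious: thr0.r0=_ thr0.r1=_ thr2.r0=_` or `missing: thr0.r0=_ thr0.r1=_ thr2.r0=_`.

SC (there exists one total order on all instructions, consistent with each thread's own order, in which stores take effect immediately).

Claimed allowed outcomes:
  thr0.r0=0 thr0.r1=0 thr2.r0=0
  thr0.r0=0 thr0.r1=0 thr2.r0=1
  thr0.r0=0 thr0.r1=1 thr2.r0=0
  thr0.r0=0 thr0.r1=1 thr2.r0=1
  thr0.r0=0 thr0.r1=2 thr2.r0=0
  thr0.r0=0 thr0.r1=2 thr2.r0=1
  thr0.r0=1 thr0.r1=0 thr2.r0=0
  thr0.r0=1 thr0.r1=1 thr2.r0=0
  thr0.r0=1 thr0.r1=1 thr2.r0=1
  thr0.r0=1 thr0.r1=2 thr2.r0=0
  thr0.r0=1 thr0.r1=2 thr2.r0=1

outcome vector order: (thr0.r0,thr0.r1,thr2.r0)
SC: 10 outcomes — {000; 001; 010; 011; 020; 021; 110; 111; 120; 121}
claimed∖SC = {100}

spurious: thr0.r0=1 thr0.r1=0 thr2.r0=0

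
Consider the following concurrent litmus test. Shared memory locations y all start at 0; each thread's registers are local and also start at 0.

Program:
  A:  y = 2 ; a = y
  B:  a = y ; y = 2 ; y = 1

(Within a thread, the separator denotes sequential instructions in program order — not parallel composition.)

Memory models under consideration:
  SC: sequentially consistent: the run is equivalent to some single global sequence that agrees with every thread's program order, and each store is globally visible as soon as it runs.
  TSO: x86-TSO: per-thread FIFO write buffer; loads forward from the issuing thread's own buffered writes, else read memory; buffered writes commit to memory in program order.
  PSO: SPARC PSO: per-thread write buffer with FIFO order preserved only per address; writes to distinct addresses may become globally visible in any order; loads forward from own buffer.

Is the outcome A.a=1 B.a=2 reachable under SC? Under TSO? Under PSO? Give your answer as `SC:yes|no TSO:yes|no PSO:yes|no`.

SC:yes TSO:yes PSO:yes

outcome vector order: (A.a,B.a)
SC (4): <1 0>; <1 2>; <2 0>; <2 2>
TSO (4): <1 0>; <1 2>; <2 0>; <2 2>
PSO (4): <1 0>; <1 2>; <2 0>; <2 2>
target <1 2> ∈ {SC,TSO,PSO}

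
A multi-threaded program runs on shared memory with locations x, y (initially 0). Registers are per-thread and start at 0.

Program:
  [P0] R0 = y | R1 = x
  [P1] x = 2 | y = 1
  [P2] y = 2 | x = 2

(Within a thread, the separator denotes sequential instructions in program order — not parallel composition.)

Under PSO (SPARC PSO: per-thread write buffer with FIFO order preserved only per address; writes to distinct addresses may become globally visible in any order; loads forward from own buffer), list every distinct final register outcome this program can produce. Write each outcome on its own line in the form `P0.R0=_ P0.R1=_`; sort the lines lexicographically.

outcome vector order: (P0.R0,P0.R1)
|PSO outcomes| = 6

P0.R0=0 P0.R1=0
P0.R0=0 P0.R1=2
P0.R0=1 P0.R1=0
P0.R0=1 P0.R1=2
P0.R0=2 P0.R1=0
P0.R0=2 P0.R1=2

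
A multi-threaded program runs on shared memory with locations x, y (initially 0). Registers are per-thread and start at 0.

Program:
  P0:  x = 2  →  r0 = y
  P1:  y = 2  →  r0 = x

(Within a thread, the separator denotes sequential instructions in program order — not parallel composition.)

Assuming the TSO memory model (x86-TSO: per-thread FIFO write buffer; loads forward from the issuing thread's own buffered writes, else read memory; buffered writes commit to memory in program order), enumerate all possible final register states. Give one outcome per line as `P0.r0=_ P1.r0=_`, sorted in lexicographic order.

outcome vector order: (P0.r0,P1.r0)
|TSO outcomes| = 4

P0.r0=0 P1.r0=0
P0.r0=0 P1.r0=2
P0.r0=2 P1.r0=0
P0.r0=2 P1.r0=2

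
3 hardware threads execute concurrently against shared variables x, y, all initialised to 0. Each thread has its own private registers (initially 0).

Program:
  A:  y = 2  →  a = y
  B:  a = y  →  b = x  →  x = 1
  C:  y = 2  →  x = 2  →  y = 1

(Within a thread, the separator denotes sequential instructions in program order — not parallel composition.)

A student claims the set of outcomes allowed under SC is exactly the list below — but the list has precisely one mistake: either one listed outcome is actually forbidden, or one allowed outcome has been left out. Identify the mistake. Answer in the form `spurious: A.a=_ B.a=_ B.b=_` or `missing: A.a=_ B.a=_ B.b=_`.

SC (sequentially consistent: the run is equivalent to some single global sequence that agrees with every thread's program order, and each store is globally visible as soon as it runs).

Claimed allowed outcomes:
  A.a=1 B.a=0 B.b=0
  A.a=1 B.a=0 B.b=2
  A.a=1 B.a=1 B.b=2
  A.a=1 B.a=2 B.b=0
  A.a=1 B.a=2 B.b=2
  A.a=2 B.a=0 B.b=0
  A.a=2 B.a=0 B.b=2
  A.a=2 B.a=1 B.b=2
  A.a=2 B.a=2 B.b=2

outcome vector order: (A.a,B.a,B.b)
SC (10): 1/0/0 1/0/2 1/1/2 1/2/0 1/2/2 2/0/0 2/0/2 2/1/2 2/2/0 2/2/2
SC∖claimed = {2/2/0}

missing: A.a=2 B.a=2 B.b=0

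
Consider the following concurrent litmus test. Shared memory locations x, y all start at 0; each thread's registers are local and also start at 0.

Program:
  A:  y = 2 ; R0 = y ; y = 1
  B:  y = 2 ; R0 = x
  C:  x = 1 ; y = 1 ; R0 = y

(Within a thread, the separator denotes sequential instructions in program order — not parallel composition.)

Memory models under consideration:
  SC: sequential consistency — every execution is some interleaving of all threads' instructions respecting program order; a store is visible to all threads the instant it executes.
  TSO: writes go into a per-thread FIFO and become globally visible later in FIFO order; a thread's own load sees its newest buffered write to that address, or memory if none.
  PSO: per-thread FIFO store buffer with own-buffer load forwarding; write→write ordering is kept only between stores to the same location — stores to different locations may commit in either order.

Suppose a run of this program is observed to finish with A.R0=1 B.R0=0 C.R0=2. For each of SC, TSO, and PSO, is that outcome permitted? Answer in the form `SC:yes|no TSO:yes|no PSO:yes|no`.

outcome vector order: (A.R0,B.R0,C.R0)
SC (7): 1/0/1 1/1/1 1/1/2 2/0/1 2/0/2 2/1/1 2/1/2
TSO (8): 1/0/1 1/0/2 1/1/1 1/1/2 2/0/1 2/0/2 2/1/1 2/1/2
PSO (8): 1/0/1 1/0/2 1/1/1 1/1/2 2/0/1 2/0/2 2/1/1 2/1/2
target 1/0/2 ∈ {TSO,PSO}

SC:no TSO:yes PSO:yes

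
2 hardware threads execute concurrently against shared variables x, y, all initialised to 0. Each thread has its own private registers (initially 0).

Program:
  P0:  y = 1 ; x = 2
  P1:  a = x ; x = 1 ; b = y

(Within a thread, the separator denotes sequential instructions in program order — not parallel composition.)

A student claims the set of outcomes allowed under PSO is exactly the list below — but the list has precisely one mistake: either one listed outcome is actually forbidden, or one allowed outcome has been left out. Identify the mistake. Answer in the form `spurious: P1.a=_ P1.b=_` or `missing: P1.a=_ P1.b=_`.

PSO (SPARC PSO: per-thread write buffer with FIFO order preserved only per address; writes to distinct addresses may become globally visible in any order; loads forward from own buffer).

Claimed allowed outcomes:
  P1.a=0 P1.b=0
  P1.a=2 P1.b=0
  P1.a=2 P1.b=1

outcome vector order: (P1.a,P1.b)
PSO: 4 outcomes — {(0,0) (0,1) (2,0) (2,1)}
PSO∖claimed = {(0,1)}

missing: P1.a=0 P1.b=1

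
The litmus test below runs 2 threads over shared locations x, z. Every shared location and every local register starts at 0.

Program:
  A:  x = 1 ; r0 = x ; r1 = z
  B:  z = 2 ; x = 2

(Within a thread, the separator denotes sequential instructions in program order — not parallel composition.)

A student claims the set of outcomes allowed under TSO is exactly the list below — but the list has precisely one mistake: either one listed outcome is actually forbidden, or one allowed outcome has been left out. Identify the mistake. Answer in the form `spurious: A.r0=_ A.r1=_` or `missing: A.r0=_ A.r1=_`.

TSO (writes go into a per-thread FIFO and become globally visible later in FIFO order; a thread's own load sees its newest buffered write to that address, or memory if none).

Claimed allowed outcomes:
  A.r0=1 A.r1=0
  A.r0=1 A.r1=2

missing: A.r0=2 A.r1=2

outcome vector order: (A.r0,A.r1)
under TSO → 10; 12; 22
TSO∖claimed = {22}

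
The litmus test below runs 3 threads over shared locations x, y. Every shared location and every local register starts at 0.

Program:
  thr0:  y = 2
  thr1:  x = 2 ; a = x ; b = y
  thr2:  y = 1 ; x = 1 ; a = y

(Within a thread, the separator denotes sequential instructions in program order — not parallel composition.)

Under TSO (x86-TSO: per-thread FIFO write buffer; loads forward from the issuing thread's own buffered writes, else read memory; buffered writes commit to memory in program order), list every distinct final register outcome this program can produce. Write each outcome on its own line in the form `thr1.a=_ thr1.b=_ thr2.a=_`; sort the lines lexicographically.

outcome vector order: (thr1.a,thr1.b,thr2.a)
|TSO outcomes| = 10

thr1.a=1 thr1.b=1 thr2.a=1
thr1.a=1 thr1.b=1 thr2.a=2
thr1.a=1 thr1.b=2 thr2.a=1
thr1.a=1 thr1.b=2 thr2.a=2
thr1.a=2 thr1.b=0 thr2.a=1
thr1.a=2 thr1.b=0 thr2.a=2
thr1.a=2 thr1.b=1 thr2.a=1
thr1.a=2 thr1.b=1 thr2.a=2
thr1.a=2 thr1.b=2 thr2.a=1
thr1.a=2 thr1.b=2 thr2.a=2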